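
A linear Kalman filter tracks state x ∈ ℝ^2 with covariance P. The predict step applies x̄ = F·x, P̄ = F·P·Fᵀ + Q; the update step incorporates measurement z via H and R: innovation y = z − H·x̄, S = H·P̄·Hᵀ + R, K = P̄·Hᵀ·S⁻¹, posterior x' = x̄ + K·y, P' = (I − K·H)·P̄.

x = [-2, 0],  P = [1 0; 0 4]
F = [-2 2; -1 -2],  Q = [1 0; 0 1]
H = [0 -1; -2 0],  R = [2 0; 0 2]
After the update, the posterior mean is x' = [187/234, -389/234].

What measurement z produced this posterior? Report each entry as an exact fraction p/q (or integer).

x̄ = F·x = [4, 2]
P̄ = F·P·Fᵀ + Q = [21 -14; -14 18]
S = H·P̄·Hᵀ + R = [20 -28; -28 86]
K = P̄·Hᵀ·S⁻¹ = [7/234 -56/117; -191/234 7/117]
x' − x̄ = [-749/234, -857/234] = K·y
y = (KᵀK)⁻¹·Kᵀ·(x' − x̄) = [5, 7]
z = y + H·x̄ = [5, 7] + [-2, -8] = [3, -1]

z = [3, -1]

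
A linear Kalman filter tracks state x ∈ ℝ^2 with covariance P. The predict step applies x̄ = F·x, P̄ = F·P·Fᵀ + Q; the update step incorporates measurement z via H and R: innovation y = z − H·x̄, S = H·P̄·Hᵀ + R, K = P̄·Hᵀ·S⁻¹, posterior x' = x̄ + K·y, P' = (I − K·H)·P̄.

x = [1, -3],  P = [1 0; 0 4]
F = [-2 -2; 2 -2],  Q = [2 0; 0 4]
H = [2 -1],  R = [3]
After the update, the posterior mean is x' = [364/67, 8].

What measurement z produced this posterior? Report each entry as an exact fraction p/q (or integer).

z = [3]

x̄ = F·x = [4, 8]
P̄ = F·P·Fᵀ + Q = [22 12; 12 24]
S = H·P̄·Hᵀ + R = [67]
K = P̄·Hᵀ·S⁻¹ = [32/67; 0]
x' − x̄ = [96/67, 0] = K·y
y = (KᵀK)⁻¹·Kᵀ·(x' − x̄) = [3]
z = y + H·x̄ = [3] + [0] = [3]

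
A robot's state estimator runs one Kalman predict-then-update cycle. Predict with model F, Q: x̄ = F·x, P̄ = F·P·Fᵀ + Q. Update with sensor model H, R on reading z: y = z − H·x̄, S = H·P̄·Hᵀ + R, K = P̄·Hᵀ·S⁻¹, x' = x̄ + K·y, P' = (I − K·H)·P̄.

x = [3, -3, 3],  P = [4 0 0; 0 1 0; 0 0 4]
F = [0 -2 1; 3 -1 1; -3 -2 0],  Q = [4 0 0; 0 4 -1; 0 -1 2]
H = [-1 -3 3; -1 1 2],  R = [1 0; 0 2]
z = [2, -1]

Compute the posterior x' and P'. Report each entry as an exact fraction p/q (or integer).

x' = [99270/16883, 3726/16883, 94789/33766]
P' = [182026/16883 22708/16883 83131/16883; 22708/16883 7030/16883 13348/16883; 83131/16883 13348/16883 83191/33766]

x̄ = F·x = [9, 15, -3]
P̄ = F·P·Fᵀ + Q = [12 6 4; 6 45 -35; 4 -35 42]
y = z − H·x̄ = [65, -1]
S = H·P̄·Hᵀ + R = [1438 226; 226 59]
K = P̄·Hᵀ·S⁻¹ = [-757/16883 3472/16883; -3754/16883 5509/16883; 3223/33766 6704/16883]
x' = x̄ + K·y = [99270/16883, 3726/16883, 94789/33766]
P' = (I − K·H)·P̄ = [182026/16883 22708/16883 83131/16883; 22708/16883 7030/16883 13348/16883; 83131/16883 13348/16883 83191/33766]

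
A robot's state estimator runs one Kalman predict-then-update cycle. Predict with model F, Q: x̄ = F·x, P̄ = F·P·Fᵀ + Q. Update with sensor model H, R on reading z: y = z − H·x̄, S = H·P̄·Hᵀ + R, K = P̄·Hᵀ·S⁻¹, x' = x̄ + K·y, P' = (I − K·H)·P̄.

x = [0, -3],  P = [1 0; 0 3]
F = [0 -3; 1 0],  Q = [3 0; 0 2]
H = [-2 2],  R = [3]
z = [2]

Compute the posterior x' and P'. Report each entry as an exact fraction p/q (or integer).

x̄ = F·x = [9, 0]
P̄ = F·P·Fᵀ + Q = [30 0; 0 3]
y = z − H·x̄ = [20]
S = H·P̄·Hᵀ + R = [135]
K = P̄·Hᵀ·S⁻¹ = [-4/9; 2/45]
x' = x̄ + K·y = [1/9, 8/9]
P' = (I − K·H)·P̄ = [10/3 8/3; 8/3 41/15]

x' = [1/9, 8/9]
P' = [10/3 8/3; 8/3 41/15]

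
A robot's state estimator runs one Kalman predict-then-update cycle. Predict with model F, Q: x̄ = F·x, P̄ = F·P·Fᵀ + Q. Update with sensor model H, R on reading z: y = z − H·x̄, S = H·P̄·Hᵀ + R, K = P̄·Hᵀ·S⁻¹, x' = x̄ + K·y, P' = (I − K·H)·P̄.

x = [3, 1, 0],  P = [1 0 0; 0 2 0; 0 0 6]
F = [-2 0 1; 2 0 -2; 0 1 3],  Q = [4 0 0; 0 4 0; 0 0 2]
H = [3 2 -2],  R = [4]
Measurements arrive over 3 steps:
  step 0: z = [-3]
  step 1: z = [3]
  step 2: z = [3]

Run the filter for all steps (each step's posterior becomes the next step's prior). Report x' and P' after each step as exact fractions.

step 0: x' = [-235/37, 266/37, -30/37], P' = [2252/185 -1816/185 1588/185; -1816/185 2048/185 -764/185; 1588/185 -764/185 1752/185]
step 1: x' = [363889/30858, -57212/5143, 78091/15429], P' = [327386/15429 -97696/5143 194920/15429; -97696/5143 106252/5143 -40736/5143; 194920/15429 -40736/5143 179570/15429]
step 2: x' = [-78933779/6031093, 82427745/6031093, -44406022/6031093], P' = [213338308/6031093 -198442704/6031093 119915952/6031093; -198442704/6031093 207118492/6031093 -90607752/6031093; 119915952/6031093 -90607752/6031093 92731014/6031093]

step 0: x̄ = F·x = [-6, 6, 1]
step 0: P̄ = F·P·Fᵀ + Q = [14 -16 18; -16 32 -36; 18 -36 58]
step 0: y = z − H·x̄ = [5]
step 0: S = H·P̄·Hᵀ + R = [370]
step 0: K = P̄·Hᵀ·S⁻¹ = [-13/185; 44/185; -67/185]
step 0: x' = x̄ + K·y = [-235/37, 266/37, -30/37]
step 0: P' = (I − K·H)·P̄ = [2252/185 -1816/185 1588/185; -1816/185 2048/185 -764/185; 1588/185 -764/185 1752/185]
step 1: x̄ = F·x = [440/37, -410/37, 176/37]
step 1: P̄ = F·P·Fᵀ + Q = [5148/185 -2984/185 -1404/185; -2984/185 4052/185 -3088/185; -1404/185 -3088/185 13602/185]
step 1: y = z − H·x̄ = [-1]
step 1: S = H·P̄·Hᵀ + R = [3336/5]
step 1: K = P̄·Hᵀ·S⁻¹ = [83/834; 6/139; -127/417]
step 1: x' = x̄ + K·y = [363889/30858, -57212/5143, 78091/15429]
step 1: P' = (I − K·H)·P̄ = [327386/15429 -97696/5143 194920/15429; -97696/5143 106252/5143 -40736/5143; 194920/15429 -40736/5143 179570/15429]
step 2: x̄ = F·x = [-95266/5143, 207707/15429, 20879/5143]
step 2: P̄ = F·P·Fᵀ + Q = [257050/5143 -166388/5143 -55614/5143; -166388/5143 530180/15429 -83220/5143; -55614/5143 -83220/5143 410832/5143]
step 2: y = z − H·x̄ = [613541/15429]
step 2: S = H·P̄·Hᵀ + R = [12062186/15429]
step 2: K = P̄·Hᵀ·S⁻¹ = [824403/6031093; 31094/6031093; -1732419/6031093]
step 2: x' = x̄ + K·y = [-78933779/6031093, 82427745/6031093, -44406022/6031093]
step 2: P' = (I − K·H)·P̄ = [213338308/6031093 -198442704/6031093 119915952/6031093; -198442704/6031093 207118492/6031093 -90607752/6031093; 119915952/6031093 -90607752/6031093 92731014/6031093]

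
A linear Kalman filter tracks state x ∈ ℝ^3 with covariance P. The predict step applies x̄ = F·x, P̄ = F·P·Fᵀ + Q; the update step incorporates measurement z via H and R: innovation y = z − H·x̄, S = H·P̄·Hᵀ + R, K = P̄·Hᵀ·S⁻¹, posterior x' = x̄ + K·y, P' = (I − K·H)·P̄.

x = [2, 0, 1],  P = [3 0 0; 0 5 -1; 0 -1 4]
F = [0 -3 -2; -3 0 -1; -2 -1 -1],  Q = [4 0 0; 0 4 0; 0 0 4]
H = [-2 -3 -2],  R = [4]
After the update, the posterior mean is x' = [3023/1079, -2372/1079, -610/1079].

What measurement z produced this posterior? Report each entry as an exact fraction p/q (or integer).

z = [2]

x̄ = F·x = [-2, -7, -5]
P̄ = F·P·Fᵀ + Q = [53 5 18; 5 35 21; 18 21 23]
S = H·P̄·Hᵀ + R = [1079]
K = P̄·Hᵀ·S⁻¹ = [-157/1079; -157/1079; -145/1079]
x' − x̄ = [5181/1079, 5181/1079, 4785/1079] = K·y
y = (KᵀK)⁻¹·Kᵀ·(x' − x̄) = [-33]
z = y + H·x̄ = [-33] + [35] = [2]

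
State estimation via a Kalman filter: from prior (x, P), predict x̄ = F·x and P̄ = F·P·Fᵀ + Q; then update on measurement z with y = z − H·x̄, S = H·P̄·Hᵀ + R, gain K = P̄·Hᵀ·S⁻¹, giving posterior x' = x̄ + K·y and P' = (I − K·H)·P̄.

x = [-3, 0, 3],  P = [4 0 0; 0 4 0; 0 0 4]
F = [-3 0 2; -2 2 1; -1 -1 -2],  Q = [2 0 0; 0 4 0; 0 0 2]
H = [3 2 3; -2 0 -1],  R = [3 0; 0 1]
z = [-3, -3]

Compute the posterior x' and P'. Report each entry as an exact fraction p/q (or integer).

x̄ = F·x = [15, 9, -3]
P̄ = F·P·Fᵀ + Q = [54 32 -4; 32 40 -8; -4 -8 26]
y = z − H·x̄ = [-57, 24]
S = H·P̄·Hᵀ + R = [1099 -478; -478 227]
K = P̄·Hᵀ·S⁻¹ = [-1134/20989 -12004/20989; 7736/20989 11112/20989; 2746/20989 4118/20989]
x' = x̄ + K·y = [91377/20989, 14637/20989, -120657/20989]
P' = (I − K·H)·P̄ = [127666/20989 171792/20989 -243328/20989; 171792/20989 285960/20989 -354696/20989; -243328/20989 -354696/20989 482538/20989]

x' = [91377/20989, 14637/20989, -120657/20989]
P' = [127666/20989 171792/20989 -243328/20989; 171792/20989 285960/20989 -354696/20989; -243328/20989 -354696/20989 482538/20989]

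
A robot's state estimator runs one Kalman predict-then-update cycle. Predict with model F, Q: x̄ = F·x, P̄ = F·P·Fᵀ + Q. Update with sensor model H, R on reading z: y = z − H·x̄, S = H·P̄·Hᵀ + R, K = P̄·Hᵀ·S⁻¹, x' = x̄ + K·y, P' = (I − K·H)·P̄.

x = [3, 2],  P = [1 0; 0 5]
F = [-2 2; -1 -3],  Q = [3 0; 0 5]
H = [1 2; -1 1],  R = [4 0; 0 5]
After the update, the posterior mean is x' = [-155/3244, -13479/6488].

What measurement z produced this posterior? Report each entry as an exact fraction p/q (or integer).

x̄ = F·x = [-2, -9]
P̄ = F·P·Fᵀ + Q = [27 -28; -28 51]
S = H·P̄·Hᵀ + R = [123 103; 103 139]
K = P̄·Hᵀ·S⁻¹ = [817/3244 -1889/3244; 2149/6488 2095/6488]
x' − x̄ = [6333/3244, 44913/6488] = K·y
y = (KᵀK)⁻¹·Kᵀ·(x' − x̄) = [17, 4]
z = y + H·x̄ = [17, 4] + [-20, -7] = [-3, -3]

z = [-3, -3]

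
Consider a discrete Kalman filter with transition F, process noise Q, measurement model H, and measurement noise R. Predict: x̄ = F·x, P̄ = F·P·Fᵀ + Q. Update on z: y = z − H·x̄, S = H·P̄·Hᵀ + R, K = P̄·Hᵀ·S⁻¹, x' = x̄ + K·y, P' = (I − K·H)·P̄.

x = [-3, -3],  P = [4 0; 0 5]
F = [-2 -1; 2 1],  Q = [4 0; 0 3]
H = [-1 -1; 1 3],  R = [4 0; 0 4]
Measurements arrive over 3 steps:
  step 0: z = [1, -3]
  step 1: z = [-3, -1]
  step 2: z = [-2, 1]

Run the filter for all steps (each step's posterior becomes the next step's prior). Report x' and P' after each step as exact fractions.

step 0: x̄ = F·x = [9, -9]
step 0: P̄ = F·P·Fᵀ + Q = [25 -21; -21 24]
step 0: y = z − H·x̄ = [1, 15]
step 0: S = H·P̄·Hᵀ + R = [11 -13; -13 119]
step 0: K = P̄·Hᵀ·S⁻¹ = [-97/114 -47/114; 51/190 87/190]
step 0: x' = x̄ + K·y = [112/57, -177/95]
step 0: P' = (I − K·H)·P̄ = [338/57 -48/19; -48/19 138/95]
step 1: x̄ = F·x = [-31/15, 31/15]
step 1: P̄ = F·P·Fᵀ + Q = [286/15 -226/15; -226/15 271/15]
step 1: y = z − H·x̄ = [-3, -77/15]
step 1: S = H·P̄·Hᵀ + R = [11 -13; -13 1429/15]
step 1: K = P̄·Hᵀ·S⁻¹ = [-2703/3296 -1273/3296; 209/824 367/824]
step 1: x' = x̄ + K·y = [979/412, -101/103]
step 1: P' = (I − K·H)·P̄ = [4691/824 -497/206; -497/206 144/103]
step 2: x̄ = F·x = [-777/206, 777/206]
step 2: P̄ = F·P·Fᵀ + Q = [3815/206 -2991/206; -2991/206 3609/206]
step 2: y = z − H·x̄ = [-2, -674/103]
step 2: S = H·P̄·Hᵀ + R = [11 -13; -13 9587/103]
step 2: K = P̄·Hᵀ·S⁻¹ = [-2875/3522 -1349/3522; 7391/29350 13027/29350]
step 2: x' = x̄ + K·y = [431/1174, 10677/29350]
step 2: P' = (I − K·H)·P̄ = [9974/1761 -1408/587; -1408/587 20418/14675]

step 0: x' = [112/57, -177/95], P' = [338/57 -48/19; -48/19 138/95]
step 1: x' = [979/412, -101/103], P' = [4691/824 -497/206; -497/206 144/103]
step 2: x' = [431/1174, 10677/29350], P' = [9974/1761 -1408/587; -1408/587 20418/14675]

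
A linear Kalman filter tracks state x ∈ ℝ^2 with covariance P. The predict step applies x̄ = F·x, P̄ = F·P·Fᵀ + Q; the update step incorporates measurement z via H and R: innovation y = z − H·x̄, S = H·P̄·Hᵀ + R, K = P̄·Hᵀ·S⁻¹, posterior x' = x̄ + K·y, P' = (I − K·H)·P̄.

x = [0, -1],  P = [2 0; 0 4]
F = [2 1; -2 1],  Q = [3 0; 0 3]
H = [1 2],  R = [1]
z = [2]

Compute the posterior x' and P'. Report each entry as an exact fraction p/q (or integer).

x' = [-5/12, 7/6]
P' = [851/60 -211/30; -211/30 56/15]

x̄ = F·x = [-1, -1]
P̄ = F·P·Fᵀ + Q = [15 -4; -4 15]
y = z − H·x̄ = [5]
S = H·P̄·Hᵀ + R = [60]
K = P̄·Hᵀ·S⁻¹ = [7/60; 13/30]
x' = x̄ + K·y = [-5/12, 7/6]
P' = (I − K·H)·P̄ = [851/60 -211/30; -211/30 56/15]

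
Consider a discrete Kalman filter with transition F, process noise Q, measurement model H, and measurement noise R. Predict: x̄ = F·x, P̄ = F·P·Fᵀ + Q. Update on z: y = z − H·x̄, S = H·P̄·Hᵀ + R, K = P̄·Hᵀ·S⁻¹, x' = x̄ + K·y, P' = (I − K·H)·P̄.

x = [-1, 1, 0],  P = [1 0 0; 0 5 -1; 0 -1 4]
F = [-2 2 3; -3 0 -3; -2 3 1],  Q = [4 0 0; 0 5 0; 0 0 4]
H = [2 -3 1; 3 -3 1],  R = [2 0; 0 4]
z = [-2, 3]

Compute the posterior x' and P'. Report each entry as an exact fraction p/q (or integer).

x' = [91321/21337, 115626/21337, 127426/21337]
P' = [82418/21337 95694/21337 96600/21337; 95694/21337 171944/21337 284154/21337; 96600/21337 284154/21337 625970/21337]

x̄ = F·x = [4, 3, 5]
P̄ = F·P·Fᵀ + Q = [52 -24 35; -24 50 3; 35 3 51]
y = z − H·x̄ = [-6, -5]
S = H·P̄·Hᵀ + R = [1121 1330; 1330 1597]
K = P̄·Hᵀ·S⁻¹ = [-12823/21337 747/1123; -20145/21337 729/1123; -16646/21337 833/1123]
x' = x̄ + K·y = [91321/21337, 115626/21337, 127426/21337]
P' = (I − K·H)·P̄ = [82418/21337 95694/21337 96600/21337; 95694/21337 171944/21337 284154/21337; 96600/21337 284154/21337 625970/21337]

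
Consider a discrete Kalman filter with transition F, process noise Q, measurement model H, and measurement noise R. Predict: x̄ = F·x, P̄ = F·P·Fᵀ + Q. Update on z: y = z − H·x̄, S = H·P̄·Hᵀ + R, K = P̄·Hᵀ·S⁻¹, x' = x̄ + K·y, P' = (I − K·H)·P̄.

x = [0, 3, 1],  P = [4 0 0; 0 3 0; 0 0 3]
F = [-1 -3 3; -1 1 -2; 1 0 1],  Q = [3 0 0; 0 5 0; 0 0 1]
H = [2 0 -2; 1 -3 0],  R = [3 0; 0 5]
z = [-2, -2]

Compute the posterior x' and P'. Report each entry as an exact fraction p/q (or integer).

x̄ = F·x = [-6, 1, 1]
P̄ = F·P·Fᵀ + Q = [61 -23 5; -23 24 -10; 5 -10 8]
y = z − H·x̄ = [12, 7]
S = H·P̄·Hᵀ + R = [239 190; 190 420]
K = P̄·Hᵀ·S⁻¹ = [1117/3214 979/6428; 713/6428 -3553/12856; -917/6428 1901/12856]
x' = x̄ + K·y = [-4907/6428, 5097/12856, 4155/12856]
P' = (I − K·H)·P̄ = [7315/3214 3245/6428 11279/6428; 3245/6428 8085/12856 4351/12856; 11279/6428 4351/12856 25309/12856]

x' = [-4907/6428, 5097/12856, 4155/12856]
P' = [7315/3214 3245/6428 11279/6428; 3245/6428 8085/12856 4351/12856; 11279/6428 4351/12856 25309/12856]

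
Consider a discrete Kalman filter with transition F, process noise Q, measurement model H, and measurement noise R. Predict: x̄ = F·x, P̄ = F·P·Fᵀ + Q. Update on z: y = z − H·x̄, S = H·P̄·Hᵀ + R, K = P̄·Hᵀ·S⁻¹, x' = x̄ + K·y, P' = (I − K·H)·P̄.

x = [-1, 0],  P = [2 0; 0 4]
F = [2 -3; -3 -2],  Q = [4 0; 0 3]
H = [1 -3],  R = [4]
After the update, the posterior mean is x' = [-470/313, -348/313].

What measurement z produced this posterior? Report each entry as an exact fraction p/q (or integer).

x̄ = F·x = [-2, 3]
P̄ = F·P·Fᵀ + Q = [48 12; 12 37]
S = H·P̄·Hᵀ + R = [313]
K = P̄·Hᵀ·S⁻¹ = [12/313; -99/313]
x' − x̄ = [156/313, -1287/313] = K·y
y = (KᵀK)⁻¹·Kᵀ·(x' − x̄) = [13]
z = y + H·x̄ = [13] + [-11] = [2]

z = [2]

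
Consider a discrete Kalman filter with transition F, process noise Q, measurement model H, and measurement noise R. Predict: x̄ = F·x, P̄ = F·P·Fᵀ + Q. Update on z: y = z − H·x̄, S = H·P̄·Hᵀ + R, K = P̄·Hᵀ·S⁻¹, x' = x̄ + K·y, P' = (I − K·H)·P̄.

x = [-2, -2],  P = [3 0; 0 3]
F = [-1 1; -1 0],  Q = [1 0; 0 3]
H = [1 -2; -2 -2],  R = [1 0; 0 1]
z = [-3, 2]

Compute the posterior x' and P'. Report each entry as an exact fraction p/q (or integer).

x̄ = F·x = [0, 2]
P̄ = F·P·Fᵀ + Q = [7 3; 3 6]
y = z − H·x̄ = [1, 6]
S = H·P̄·Hᵀ + R = [20 16; 16 77]
K = P̄·Hᵀ·S⁻¹ = [397/1284 -104/321; -135/428 -18/107]
x' = x̄ + K·y = [-2099/1284, 289/428]
P' = (I − K·H)·P̄ = [271/1284 -21/428; -21/428 57/428]

x' = [-2099/1284, 289/428]
P' = [271/1284 -21/428; -21/428 57/428]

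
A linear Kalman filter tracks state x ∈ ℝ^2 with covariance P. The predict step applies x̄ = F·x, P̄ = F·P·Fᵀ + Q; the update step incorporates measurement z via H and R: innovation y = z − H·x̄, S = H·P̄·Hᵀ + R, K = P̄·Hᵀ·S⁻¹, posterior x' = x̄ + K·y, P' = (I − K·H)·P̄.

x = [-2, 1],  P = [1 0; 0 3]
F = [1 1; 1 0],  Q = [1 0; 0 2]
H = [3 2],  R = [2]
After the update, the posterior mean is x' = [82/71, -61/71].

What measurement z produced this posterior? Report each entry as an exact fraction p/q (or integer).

z = [2]

x̄ = F·x = [-1, -2]
P̄ = F·P·Fᵀ + Q = [5 1; 1 3]
S = H·P̄·Hᵀ + R = [71]
K = P̄·Hᵀ·S⁻¹ = [17/71; 9/71]
x' − x̄ = [153/71, 81/71] = K·y
y = (KᵀK)⁻¹·Kᵀ·(x' − x̄) = [9]
z = y + H·x̄ = [9] + [-7] = [2]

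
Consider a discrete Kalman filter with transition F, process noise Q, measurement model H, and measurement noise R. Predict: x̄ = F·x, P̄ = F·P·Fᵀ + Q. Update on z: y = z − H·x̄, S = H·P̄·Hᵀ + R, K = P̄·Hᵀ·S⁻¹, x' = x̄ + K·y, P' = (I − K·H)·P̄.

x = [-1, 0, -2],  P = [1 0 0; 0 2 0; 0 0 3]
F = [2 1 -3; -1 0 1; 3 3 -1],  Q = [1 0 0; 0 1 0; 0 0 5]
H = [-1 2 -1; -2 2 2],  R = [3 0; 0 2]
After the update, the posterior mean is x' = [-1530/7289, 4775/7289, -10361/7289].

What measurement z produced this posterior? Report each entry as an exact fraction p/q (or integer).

z = [3, -1]

x̄ = F·x = [4, -1, -1]
P̄ = F·P·Fᵀ + Q = [34 -11 21; -11 5 -6; 21 -6 35]
S = H·P̄·Hᵀ + R = [202 72; 72 170]
K = P̄·Hᵀ·S⁻¹ = [-4817/14578 -1038/7289; 1575/14578 524/7289; -3178/7289 2032/7289]
x' − x̄ = [-30686/7289, 12064/7289, -3072/7289] = K·y
y = (KᵀK)⁻¹·Kᵀ·(x' − x̄) = [8, 11]
z = y + H·x̄ = [8, 11] + [-5, -12] = [3, -1]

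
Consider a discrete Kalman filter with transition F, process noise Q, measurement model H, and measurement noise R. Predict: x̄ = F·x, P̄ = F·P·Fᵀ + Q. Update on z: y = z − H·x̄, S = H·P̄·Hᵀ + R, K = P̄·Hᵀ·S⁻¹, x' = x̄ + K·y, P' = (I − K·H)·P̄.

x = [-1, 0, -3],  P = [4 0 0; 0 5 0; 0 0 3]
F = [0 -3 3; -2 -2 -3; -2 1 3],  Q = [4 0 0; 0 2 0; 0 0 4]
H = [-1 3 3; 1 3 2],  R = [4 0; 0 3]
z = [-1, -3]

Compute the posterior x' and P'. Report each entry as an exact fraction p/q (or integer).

x̄ = F·x = [-9, 11, -7]
P̄ = F·P·Fᵀ + Q = [76 3 12; 3 65 -21; 12 -21 52]
y = z − H·x̄ = [-22, -13]
S = H·P̄·Hᵀ + R = [665 518; 518 686]
K = P̄·Hᵀ·S⁻¹ = [-5552/13419 1807/3834; 61/1491 293/1491; 2008/13419 -137/3834]
x' = x̄ + K·y = [-53897/8946, 3750/497, -87917/8946]
P' = (I − K·H)·P̄ = [316723/26838 -25573/1491 551083/26838; -25573/1491 14446/497 -51781/1491; 551083/26838 -51781/1491 1121107/26838]

x' = [-53897/8946, 3750/497, -87917/8946]
P' = [316723/26838 -25573/1491 551083/26838; -25573/1491 14446/497 -51781/1491; 551083/26838 -51781/1491 1121107/26838]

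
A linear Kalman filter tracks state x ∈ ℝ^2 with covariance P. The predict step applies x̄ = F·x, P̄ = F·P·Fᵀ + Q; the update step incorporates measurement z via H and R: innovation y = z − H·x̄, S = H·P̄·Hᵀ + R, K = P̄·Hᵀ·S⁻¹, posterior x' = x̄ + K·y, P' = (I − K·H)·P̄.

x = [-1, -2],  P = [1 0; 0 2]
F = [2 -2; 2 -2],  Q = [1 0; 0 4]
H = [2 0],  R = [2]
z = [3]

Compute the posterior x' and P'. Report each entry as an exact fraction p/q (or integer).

x̄ = F·x = [2, 2]
P̄ = F·P·Fᵀ + Q = [13 12; 12 16]
y = z − H·x̄ = [-1]
S = H·P̄·Hᵀ + R = [54]
K = P̄·Hᵀ·S⁻¹ = [13/27; 4/9]
x' = x̄ + K·y = [41/27, 14/9]
P' = (I − K·H)·P̄ = [13/27 4/9; 4/9 16/3]

x' = [41/27, 14/9]
P' = [13/27 4/9; 4/9 16/3]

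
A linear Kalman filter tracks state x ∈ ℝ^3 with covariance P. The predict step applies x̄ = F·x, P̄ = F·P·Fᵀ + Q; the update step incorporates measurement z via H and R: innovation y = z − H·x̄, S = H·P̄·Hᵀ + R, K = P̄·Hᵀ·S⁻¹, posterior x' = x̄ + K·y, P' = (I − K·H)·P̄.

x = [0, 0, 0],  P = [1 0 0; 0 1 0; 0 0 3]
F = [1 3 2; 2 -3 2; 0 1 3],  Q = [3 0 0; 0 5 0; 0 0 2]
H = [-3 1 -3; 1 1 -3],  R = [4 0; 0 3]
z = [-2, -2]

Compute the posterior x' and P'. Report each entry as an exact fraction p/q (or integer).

x̄ = F·x = [0, 0, 0]
P̄ = F·P·Fᵀ + Q = [25 5 21; 5 30 15; 21 15 30]
y = z − H·x̄ = [-2, -2]
S = H·P̄·Hᵀ + R = [787 251; 251 122]
K = P̄·Hᵀ·S⁻¹ = [-7943/33013 7412/33013; -1150/33013 -340/33013; -3282/33013 -7860/33013]
x' = x̄ + K·y = [1062/33013, 2980/33013, 22284/33013]
P' = (I − K·H)·P̄ = [13502/33013 895/33013 -2613/33013; 895/33013 952490/33013 318135/33013; -2613/33013 318135/33013 113034/33013]

x' = [1062/33013, 2980/33013, 22284/33013]
P' = [13502/33013 895/33013 -2613/33013; 895/33013 952490/33013 318135/33013; -2613/33013 318135/33013 113034/33013]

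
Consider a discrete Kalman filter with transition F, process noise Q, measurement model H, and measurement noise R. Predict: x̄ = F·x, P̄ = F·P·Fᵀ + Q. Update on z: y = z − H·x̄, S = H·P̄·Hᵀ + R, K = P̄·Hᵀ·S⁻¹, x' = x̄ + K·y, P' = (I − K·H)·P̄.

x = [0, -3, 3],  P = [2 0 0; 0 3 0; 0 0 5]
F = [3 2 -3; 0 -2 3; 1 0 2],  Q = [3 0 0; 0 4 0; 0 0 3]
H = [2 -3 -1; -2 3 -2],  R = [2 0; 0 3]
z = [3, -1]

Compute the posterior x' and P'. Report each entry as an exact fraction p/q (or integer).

x̄ = F·x = [-15, 15, 6]
P̄ = F·P·Fᵀ + Q = [78 -57 -24; -57 61 30; -24 30 25]
y = z − H·x̄ = [84, -64]
S = H·P̄·Hᵀ + R = [1848 -1357; -1357 1096]
K = P̄·Hᵀ·S⁻¹ = [6093/183959 -39285/183959; -36783/183959 -5763/183959; -59232/183959 -58567/183959]
x' = x̄ + K·y = [266667/183959, 38445/183959, -123446/183959]
P' = (I − K·H)·P̄ = [1249644/183959 817293/183959 35223/183959; 817293/183959 559289/183959 30285/183959; 35223/183959 30285/183959 98055/183959]

x' = [266667/183959, 38445/183959, -123446/183959]
P' = [1249644/183959 817293/183959 35223/183959; 817293/183959 559289/183959 30285/183959; 35223/183959 30285/183959 98055/183959]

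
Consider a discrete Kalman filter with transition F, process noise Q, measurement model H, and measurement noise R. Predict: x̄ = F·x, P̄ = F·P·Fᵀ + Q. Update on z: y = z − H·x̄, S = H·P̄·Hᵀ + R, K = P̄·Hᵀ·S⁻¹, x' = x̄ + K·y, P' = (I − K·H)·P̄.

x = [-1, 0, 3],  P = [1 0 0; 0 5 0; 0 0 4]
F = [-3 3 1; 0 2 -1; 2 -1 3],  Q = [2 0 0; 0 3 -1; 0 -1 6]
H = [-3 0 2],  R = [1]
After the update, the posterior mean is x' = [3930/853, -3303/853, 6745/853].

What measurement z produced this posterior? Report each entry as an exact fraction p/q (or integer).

x̄ = F·x = [6, -3, 7]
P̄ = F·P·Fᵀ + Q = [60 26 -9; 26 27 -23; -9 -23 51]
S = H·P̄·Hᵀ + R = [853]
K = P̄·Hᵀ·S⁻¹ = [-198/853; -124/853; 129/853]
x' − x̄ = [-1188/853, -744/853, 774/853] = K·y
y = (KᵀK)⁻¹·Kᵀ·(x' − x̄) = [6]
z = y + H·x̄ = [6] + [-4] = [2]

z = [2]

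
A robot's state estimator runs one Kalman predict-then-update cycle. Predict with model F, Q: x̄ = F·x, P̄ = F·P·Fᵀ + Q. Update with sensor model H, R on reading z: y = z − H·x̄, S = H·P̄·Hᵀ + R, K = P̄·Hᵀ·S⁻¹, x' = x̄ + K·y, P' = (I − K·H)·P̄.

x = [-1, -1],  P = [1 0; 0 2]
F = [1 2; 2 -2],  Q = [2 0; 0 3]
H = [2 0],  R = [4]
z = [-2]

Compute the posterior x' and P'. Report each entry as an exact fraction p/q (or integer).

x' = [-7/6, -1]
P' = [11/12 -1/2; -1/2 12]

x̄ = F·x = [-3, 0]
P̄ = F·P·Fᵀ + Q = [11 -6; -6 15]
y = z − H·x̄ = [4]
S = H·P̄·Hᵀ + R = [48]
K = P̄·Hᵀ·S⁻¹ = [11/24; -1/4]
x' = x̄ + K·y = [-7/6, -1]
P' = (I − K·H)·P̄ = [11/12 -1/2; -1/2 12]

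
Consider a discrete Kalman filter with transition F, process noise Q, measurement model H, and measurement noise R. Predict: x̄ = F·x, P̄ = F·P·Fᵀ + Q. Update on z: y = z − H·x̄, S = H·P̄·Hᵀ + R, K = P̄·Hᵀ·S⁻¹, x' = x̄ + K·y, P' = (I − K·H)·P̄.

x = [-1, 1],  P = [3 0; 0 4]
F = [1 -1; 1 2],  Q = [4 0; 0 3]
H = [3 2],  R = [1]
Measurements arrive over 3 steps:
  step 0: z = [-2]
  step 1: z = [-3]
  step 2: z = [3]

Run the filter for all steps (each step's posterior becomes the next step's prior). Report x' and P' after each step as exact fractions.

step 0: x' = [-105/64, 93/64], P' = [879/128 -1307/128; -1307/128 1975/128]
step 1: x' = [-291/268, 123/1072], P' = [4449/536 -3265/268; -3265/268 38851/2144]
step 2: x' = [1106076/327607, -2353233/655214], P' = [5559951/655214 -16319179/1310428; -16319179/1310428 48526441/2620856]

step 0: x̄ = F·x = [-2, 1]
step 0: P̄ = F·P·Fᵀ + Q = [11 -5; -5 22]
step 0: y = z − H·x̄ = [2]
step 0: S = H·P̄·Hᵀ + R = [128]
step 0: K = P̄·Hᵀ·S⁻¹ = [23/128; 29/128]
step 0: x' = x̄ + K·y = [-105/64, 93/64]
step 0: P' = (I − K·H)·P̄ = [879/128 -1307/128; -1307/128 1975/128]
step 1: x̄ = F·x = [-99/32, 81/64]
step 1: P̄ = F·P·Fᵀ + Q = [1495/32 -2189/64; -2189/64 3935/128]
step 1: y = z − H·x̄ = [15/4]
step 1: S = H·P̄·Hᵀ + R = [134]
step 1: K = P̄·Hᵀ·S⁻¹ = [287/536; -329/1072]
step 1: x' = x̄ + K·y = [-291/268, 123/1072]
step 1: P' = (I − K·H)·P̄ = [4449/536 -3265/268; -3265/268 38851/2144]
step 2: x̄ = F·x = [-1287/1072, -459/536]
step 2: P̄ = F·P·Fᵀ + Q = [117463/2144 -43013/1072; -43013/1072 4697/134]
step 2: y = z − H·x̄ = [8913/1072]
step 2: S = H·P̄·Hᵀ + R = [327607/2144]
step 2: K = P̄·Hᵀ·S⁻¹ = [180337/327607; -107774/327607]
step 2: x' = x̄ + K·y = [1106076/327607, -2353233/655214]
step 2: P' = (I − K·H)·P̄ = [5559951/655214 -16319179/1310428; -16319179/1310428 48526441/2620856]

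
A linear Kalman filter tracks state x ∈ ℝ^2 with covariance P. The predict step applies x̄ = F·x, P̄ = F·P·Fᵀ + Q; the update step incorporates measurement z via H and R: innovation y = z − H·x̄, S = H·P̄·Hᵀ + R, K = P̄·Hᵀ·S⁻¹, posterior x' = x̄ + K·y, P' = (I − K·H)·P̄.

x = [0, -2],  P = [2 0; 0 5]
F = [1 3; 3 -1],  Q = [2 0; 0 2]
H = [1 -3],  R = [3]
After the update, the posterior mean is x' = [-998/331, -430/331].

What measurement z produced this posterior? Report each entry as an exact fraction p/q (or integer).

z = [1]

x̄ = F·x = [-6, 2]
P̄ = F·P·Fᵀ + Q = [49 -9; -9 25]
S = H·P̄·Hᵀ + R = [331]
K = P̄·Hᵀ·S⁻¹ = [76/331; -84/331]
x' − x̄ = [988/331, -1092/331] = K·y
y = (KᵀK)⁻¹·Kᵀ·(x' − x̄) = [13]
z = y + H·x̄ = [13] + [-12] = [1]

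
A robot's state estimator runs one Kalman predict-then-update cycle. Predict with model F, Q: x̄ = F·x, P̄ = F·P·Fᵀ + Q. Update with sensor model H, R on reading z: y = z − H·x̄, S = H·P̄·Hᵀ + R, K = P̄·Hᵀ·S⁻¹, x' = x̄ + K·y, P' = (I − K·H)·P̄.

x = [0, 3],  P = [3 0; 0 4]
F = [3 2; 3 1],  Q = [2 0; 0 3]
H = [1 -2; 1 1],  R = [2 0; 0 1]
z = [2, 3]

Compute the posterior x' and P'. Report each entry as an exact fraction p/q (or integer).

x̄ = F·x = [6, 3]
P̄ = F·P·Fᵀ + Q = [45 35; 35 34]
y = z − H·x̄ = [2, -6]
S = H·P̄·Hᵀ + R = [43 -58; -58 150]
K = P̄·Hᵀ·S⁻¹ = [445/1543 995/1543; -474/1543 1053/3086]
x' = x̄ + K·y = [4178/1543, 522/1543]
P' = (I − K·H)·P̄ = [960/1543 35/1543; 35/1543 983/3086]

x' = [4178/1543, 522/1543]
P' = [960/1543 35/1543; 35/1543 983/3086]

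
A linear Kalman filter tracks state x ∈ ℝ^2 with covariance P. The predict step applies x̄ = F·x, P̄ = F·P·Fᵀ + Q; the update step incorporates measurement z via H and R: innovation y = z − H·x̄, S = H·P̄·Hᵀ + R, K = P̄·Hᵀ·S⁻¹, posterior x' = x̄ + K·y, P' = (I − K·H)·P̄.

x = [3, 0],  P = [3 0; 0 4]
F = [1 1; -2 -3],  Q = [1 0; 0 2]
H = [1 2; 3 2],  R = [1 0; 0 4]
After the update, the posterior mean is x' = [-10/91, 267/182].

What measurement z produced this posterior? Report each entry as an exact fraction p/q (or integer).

x̄ = F·x = [3, -6]
P̄ = F·P·Fᵀ + Q = [8 -18; -18 50]
S = H·P̄·Hᵀ + R = [137 80; 80 60]
K = P̄·Hᵀ·S⁻¹ = [-36/91 149/455; 62/91 -129/910]
x' − x̄ = [-283/91, 1359/182] = K·y
y = (KᵀK)⁻¹·Kᵀ·(x' − x̄) = [12, 5]
z = y + H·x̄ = [12, 5] + [-9, -3] = [3, 2]

z = [3, 2]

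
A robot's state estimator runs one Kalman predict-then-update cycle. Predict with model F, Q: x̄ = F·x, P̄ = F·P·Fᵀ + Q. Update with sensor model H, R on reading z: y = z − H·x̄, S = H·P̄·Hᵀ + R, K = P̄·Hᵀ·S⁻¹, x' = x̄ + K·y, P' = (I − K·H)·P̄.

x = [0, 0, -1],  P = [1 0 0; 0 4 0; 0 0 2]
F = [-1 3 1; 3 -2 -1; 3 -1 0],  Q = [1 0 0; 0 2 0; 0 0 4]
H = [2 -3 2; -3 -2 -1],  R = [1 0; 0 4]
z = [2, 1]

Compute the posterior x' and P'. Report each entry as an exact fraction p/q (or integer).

x̄ = F·x = [-1, 1, 0]
P̄ = F·P·Fᵀ + Q = [40 -29 -15; -29 29 17; -15 17 17]
y = z − H·x̄ = [7, 0]
S = H·P̄·Hᵀ + R = [514 -142; -142 127]
K = P̄·Hᵀ·S⁻¹ = [3575/15038 -784/7519; -4131/15038 -1599/7519; -6821/45114 -4879/22557]
x' = x̄ + K·y = [9987/15038, -13879/15038, -47747/45114]
P' = (I − K·H)·P̄ = [38049/15038 -20461/15038 -66953/15038; -20461/15038 15937/15038 42301/15038; -66953/15038 42301/15038 387803/45114]

x' = [9987/15038, -13879/15038, -47747/45114]
P' = [38049/15038 -20461/15038 -66953/15038; -20461/15038 15937/15038 42301/15038; -66953/15038 42301/15038 387803/45114]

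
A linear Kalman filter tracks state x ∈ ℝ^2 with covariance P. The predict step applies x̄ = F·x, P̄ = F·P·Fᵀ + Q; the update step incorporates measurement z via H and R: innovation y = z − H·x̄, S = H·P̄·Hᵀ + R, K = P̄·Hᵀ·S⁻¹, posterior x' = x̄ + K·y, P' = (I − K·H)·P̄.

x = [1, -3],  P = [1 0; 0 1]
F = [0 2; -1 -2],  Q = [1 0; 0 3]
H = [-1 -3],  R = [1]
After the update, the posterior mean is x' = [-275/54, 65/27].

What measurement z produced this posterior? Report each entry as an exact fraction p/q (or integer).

z = [-2]

x̄ = F·x = [-6, 5]
P̄ = F·P·Fᵀ + Q = [5 -4; -4 8]
S = H·P̄·Hᵀ + R = [54]
K = P̄·Hᵀ·S⁻¹ = [7/54; -10/27]
x' − x̄ = [49/54, -70/27] = K·y
y = (KᵀK)⁻¹·Kᵀ·(x' − x̄) = [7]
z = y + H·x̄ = [7] + [-9] = [-2]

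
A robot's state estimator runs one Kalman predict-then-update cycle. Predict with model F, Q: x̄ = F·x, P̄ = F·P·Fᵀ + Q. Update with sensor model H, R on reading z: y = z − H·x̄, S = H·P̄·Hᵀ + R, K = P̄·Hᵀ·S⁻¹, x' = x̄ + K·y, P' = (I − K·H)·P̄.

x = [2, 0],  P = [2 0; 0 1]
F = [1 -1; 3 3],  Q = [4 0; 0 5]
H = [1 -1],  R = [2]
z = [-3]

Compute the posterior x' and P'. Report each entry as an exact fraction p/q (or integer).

x' = [74/35, 181/35]
P' = [229/35 221/35; 221/35 279/35]

x̄ = F·x = [2, 6]
P̄ = F·P·Fᵀ + Q = [7 3; 3 32]
y = z − H·x̄ = [1]
S = H·P̄·Hᵀ + R = [35]
K = P̄·Hᵀ·S⁻¹ = [4/35; -29/35]
x' = x̄ + K·y = [74/35, 181/35]
P' = (I − K·H)·P̄ = [229/35 221/35; 221/35 279/35]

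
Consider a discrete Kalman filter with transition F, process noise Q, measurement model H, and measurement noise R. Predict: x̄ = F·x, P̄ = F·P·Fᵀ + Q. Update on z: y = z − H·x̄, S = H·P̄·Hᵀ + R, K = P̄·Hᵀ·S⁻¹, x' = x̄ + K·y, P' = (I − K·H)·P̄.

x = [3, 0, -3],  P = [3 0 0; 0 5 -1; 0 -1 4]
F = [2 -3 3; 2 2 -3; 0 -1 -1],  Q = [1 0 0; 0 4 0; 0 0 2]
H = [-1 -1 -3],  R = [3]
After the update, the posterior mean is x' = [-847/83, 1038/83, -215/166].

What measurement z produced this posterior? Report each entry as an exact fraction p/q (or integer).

x̄ = F·x = [-3, 15, 3]
P̄ = F·P·Fᵀ + Q = [112 -69 3; -69 84 1; 3 1 9]
S = H·P̄·Hᵀ + R = [166]
K = P̄·Hᵀ·S⁻¹ = [-26/83; -9/83; -31/166]
x' − x̄ = [-598/83, -207/83, -713/166] = K·y
y = (KᵀK)⁻¹·Kᵀ·(x' − x̄) = [23]
z = y + H·x̄ = [23] + [-21] = [2]

z = [2]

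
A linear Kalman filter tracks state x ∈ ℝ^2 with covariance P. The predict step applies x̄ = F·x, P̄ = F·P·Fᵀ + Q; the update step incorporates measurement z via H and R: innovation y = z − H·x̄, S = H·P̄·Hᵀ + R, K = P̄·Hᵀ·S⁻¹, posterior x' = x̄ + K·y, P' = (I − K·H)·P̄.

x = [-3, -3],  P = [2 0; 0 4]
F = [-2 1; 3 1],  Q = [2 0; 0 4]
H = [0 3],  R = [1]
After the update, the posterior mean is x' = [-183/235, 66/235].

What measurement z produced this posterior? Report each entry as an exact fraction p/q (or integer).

x̄ = F·x = [3, -12]
P̄ = F·P·Fᵀ + Q = [14 -8; -8 26]
S = H·P̄·Hᵀ + R = [235]
K = P̄·Hᵀ·S⁻¹ = [-24/235; 78/235]
x' − x̄ = [-888/235, 2886/235] = K·y
y = (KᵀK)⁻¹·Kᵀ·(x' − x̄) = [37]
z = y + H·x̄ = [37] + [-36] = [1]

z = [1]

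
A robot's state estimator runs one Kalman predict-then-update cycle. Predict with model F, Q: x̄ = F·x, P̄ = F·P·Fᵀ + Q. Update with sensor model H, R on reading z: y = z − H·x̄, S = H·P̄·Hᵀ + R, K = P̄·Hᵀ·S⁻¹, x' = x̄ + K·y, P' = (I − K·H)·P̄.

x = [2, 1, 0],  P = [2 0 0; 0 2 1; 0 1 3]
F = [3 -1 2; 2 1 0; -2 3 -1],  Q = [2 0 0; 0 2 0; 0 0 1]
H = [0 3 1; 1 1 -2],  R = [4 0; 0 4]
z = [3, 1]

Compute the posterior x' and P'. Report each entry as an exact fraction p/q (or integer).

x̄ = F·x = [5, 5, -1]
P̄ = F·P·Fᵀ + Q = [30 12 -17; 12 12 -3; -17 -3 24]
y = z − H·x̄ = [-11, -11]
S = H·P̄·Hᵀ + R = [118 22; 22 246]
K = P̄·Hᵀ·S⁻¹ = [1501/14272 4275/14272; 3729/14272 1407/14272; 2593/14272 -4177/14272]
x' = x̄ + K·y = [489/892, 929/892, 197/892]
P' = (I − K·H)·P̄ = [74741/14272 -6519/14272 25561/14272; -6519/14272 5997/14272 -3075/14272; 25561/14272 -3075/14272 19597/14272]

x' = [489/892, 929/892, 197/892]
P' = [74741/14272 -6519/14272 25561/14272; -6519/14272 5997/14272 -3075/14272; 25561/14272 -3075/14272 19597/14272]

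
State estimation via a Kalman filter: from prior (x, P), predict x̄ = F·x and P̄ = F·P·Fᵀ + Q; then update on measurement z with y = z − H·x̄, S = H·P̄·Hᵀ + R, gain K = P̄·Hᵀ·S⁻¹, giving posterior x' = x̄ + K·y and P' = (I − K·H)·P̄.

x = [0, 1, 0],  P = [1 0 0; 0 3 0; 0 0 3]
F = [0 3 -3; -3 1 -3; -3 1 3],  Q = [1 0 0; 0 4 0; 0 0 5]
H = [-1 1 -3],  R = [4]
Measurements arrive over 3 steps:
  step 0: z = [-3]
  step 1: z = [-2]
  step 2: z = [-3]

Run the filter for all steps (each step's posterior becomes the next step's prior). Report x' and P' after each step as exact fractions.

step 0: x̄ = F·x = [3, 1, 1]
step 0: P̄ = F·P·Fᵀ + Q = [55 36 -18; 36 43 -15; -18 -15 44]
step 0: y = z − H·x̄ = [2]
step 0: S = H·P̄·Hᵀ + R = [408]
step 0: K = P̄·Hᵀ·S⁻¹ = [35/408; 13/102; -43/136]
step 0: x' = x̄ + K·y = [647/204, 64/51, 25/68]
step 0: P' = (I − K·H)·P̄ = [21215/408 3217/102 -943/136; 3217/102 1855/51 49/34; -943/136 49/34 437/136]
step 1: x̄ = F·x = [181/68, -955/102, -365/51]
step 1: P̄ = F·P·Fᵀ + Q = [45061/136 -15335/68 -4376/17; -15335/68 21887/102 14596/51; -4376/17 14596/51 24607/51]
step 1: y = z − H·x̄ = [-2335/204]
step 1: S = H·P̄·Hᵀ + R = [849335/408]
step 1: K = P̄·Hᵀ·S⁻¹ = [87879/849335; -170746/849335; -368776/849335]
step 1: x' = x̄ + K·y = [250972/169867, -1199547/169867, -371507/169867]
step 1: P' = (I − K·H)·P̄ = [262482683/849335 -154760602/849335 -139198267/849335; -154760602/849335 110792608/849335 88745398/849335; -139198267/849335 88745398/849335 76472923/849335]
step 2: x̄ = F·x = [-2484120/169867, -837942/169867, -3066984/169867]
step 2: P̄ = F·P·Fᵀ + Q = [17764390/169867 19150074/169867 63330984/169867; 19150074/169867 211062564/169867 542688812/169867; 63330984/169867 542688812/169867 7132244543/849335]
step 2: y = z − H·x̄ = [-11356731/169867]
step 2: S = H·P̄·Hᵀ + R = [50765497417/849335]
step 2: K = P̄·Hᵀ·S⁻¹ = [-943036340/50765497417; -7180769730/50765497417; -18999944489/50765497417]
step 2: x' = x̄ + K·y = [-679341940500/50765497417, 229659249648/50765497417, 353690182593/50765497417]
step 2: P' = (I − K·H)·P̄ = [4261890696530/50765497417 -2249891554746/50765497417 -2169336701972/50765497417; -2249891554746/50765497417 2366588357424/50765497417 1548400997030/50765497417; -2169336701972/50765497417 1548400997030/50765497417 1264579158986/50765497417]

step 0: x' = [647/204, 64/51, 25/68], P' = [21215/408 3217/102 -943/136; 3217/102 1855/51 49/34; -943/136 49/34 437/136]
step 1: x' = [250972/169867, -1199547/169867, -371507/169867], P' = [262482683/849335 -154760602/849335 -139198267/849335; -154760602/849335 110792608/849335 88745398/849335; -139198267/849335 88745398/849335 76472923/849335]
step 2: x' = [-679341940500/50765497417, 229659249648/50765497417, 353690182593/50765497417], P' = [4261890696530/50765497417 -2249891554746/50765497417 -2169336701972/50765497417; -2249891554746/50765497417 2366588357424/50765497417 1548400997030/50765497417; -2169336701972/50765497417 1548400997030/50765497417 1264579158986/50765497417]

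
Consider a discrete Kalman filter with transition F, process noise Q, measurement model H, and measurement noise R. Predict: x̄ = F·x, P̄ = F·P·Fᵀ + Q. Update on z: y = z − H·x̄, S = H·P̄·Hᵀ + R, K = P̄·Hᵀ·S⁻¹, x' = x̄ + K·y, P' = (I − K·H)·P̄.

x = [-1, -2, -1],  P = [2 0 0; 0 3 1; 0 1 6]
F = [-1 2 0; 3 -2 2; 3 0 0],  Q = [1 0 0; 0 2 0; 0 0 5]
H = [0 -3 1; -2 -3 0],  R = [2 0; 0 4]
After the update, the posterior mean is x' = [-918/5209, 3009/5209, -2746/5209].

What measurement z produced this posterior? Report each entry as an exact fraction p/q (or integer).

z = [-2, -2]

x̄ = F·x = [-3, -1, -3]
P̄ = F·P·Fᵀ + Q = [15 -14 -6; -14 48 18; -6 18 23]
S = H·P̄·Hᵀ + R = [349 306; 306 328]
K = P̄·Hᵀ·S⁻¹ = [2034/5209 -1707/5209; -1458/5209 -482/5209; 671/5209 -1293/5209]
x' − x̄ = [14709/5209, 8218/5209, 12881/5209] = K·y
y = (KᵀK)⁻¹·Kᵀ·(x' − x̄) = [-2, -11]
z = y + H·x̄ = [-2, -11] + [0, 9] = [-2, -2]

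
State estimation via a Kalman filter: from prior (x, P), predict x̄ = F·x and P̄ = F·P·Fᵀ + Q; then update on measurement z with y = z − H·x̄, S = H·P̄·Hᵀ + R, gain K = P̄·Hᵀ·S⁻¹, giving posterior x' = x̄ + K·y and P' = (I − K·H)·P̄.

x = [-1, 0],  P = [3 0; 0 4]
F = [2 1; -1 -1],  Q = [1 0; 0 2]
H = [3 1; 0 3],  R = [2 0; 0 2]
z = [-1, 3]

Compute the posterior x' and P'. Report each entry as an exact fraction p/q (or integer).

x̄ = F·x = [-2, 1]
P̄ = F·P·Fᵀ + Q = [17 -10; -10 9]
y = z − H·x̄ = [4, 0]
S = H·P̄·Hᵀ + R = [104 -63; -63 83]
K = P̄·Hᵀ·S⁻¹ = [1513/4663 -537/4663; -42/4663 1485/4663]
x' = x̄ + K·y = [-3274/4663, 4495/4663]
P' = (I − K·H)·P̄ = [1128/4663 -358/4663; -358/4663 990/4663]

x' = [-3274/4663, 4495/4663]
P' = [1128/4663 -358/4663; -358/4663 990/4663]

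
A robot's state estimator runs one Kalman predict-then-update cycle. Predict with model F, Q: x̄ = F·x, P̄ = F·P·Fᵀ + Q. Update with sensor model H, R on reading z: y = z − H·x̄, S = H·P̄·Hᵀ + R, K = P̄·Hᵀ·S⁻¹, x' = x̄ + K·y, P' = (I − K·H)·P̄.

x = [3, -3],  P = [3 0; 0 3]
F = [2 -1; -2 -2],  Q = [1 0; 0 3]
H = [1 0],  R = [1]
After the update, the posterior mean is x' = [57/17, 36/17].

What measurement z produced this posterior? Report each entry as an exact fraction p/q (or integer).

z = [3]

x̄ = F·x = [9, 0]
P̄ = F·P·Fᵀ + Q = [16 -6; -6 27]
S = H·P̄·Hᵀ + R = [17]
K = P̄·Hᵀ·S⁻¹ = [16/17; -6/17]
x' − x̄ = [-96/17, 36/17] = K·y
y = (KᵀK)⁻¹·Kᵀ·(x' − x̄) = [-6]
z = y + H·x̄ = [-6] + [9] = [3]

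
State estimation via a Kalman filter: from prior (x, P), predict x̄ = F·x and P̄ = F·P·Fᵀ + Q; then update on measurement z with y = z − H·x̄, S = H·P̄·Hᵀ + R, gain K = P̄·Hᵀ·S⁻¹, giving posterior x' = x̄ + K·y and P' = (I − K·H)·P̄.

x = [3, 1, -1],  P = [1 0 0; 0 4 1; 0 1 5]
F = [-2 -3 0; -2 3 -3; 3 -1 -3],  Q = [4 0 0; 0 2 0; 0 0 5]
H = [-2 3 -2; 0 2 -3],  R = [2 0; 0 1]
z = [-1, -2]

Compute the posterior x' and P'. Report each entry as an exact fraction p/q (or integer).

x̄ = F·x = [-9, 0, 11]
P̄ = F·P·Fᵀ + Q = [44 -23 15; -23 69 21; 15 21 69]
y = z − H·x̄ = [3, 31]
S = H·P̄·Hᵀ + R = [1219 737; 737 646]
K = P̄·Hᵀ·S⁻¹ = [-10747/48861 5378/48861; 81031/244305 -64082/244305; 1195/5429 -2750/5429]
x' = x̄ + K·y = [-305272/48861, -1743449/244305, -21946/5429]
P' = (I − K·H)·P̄ = [629593/48861 740464/48861 54650/5429; 740464/48861 4565654/244305 68114/5429; 54650/5429 68114/5429 46326/5429]

x' = [-305272/48861, -1743449/244305, -21946/5429]
P' = [629593/48861 740464/48861 54650/5429; 740464/48861 4565654/244305 68114/5429; 54650/5429 68114/5429 46326/5429]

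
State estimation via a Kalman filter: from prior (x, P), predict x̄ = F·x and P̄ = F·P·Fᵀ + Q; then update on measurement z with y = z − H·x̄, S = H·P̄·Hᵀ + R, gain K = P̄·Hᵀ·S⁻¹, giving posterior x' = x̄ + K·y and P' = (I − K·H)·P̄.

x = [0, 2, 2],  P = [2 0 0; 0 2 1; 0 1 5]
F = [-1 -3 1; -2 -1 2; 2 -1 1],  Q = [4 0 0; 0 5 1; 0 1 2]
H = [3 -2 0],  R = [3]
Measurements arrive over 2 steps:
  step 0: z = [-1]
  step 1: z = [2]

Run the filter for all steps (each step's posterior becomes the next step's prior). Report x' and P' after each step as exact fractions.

step 0: x̄ = F·x = [-4, 2, 0]
step 0: P̄ = F·P·Fᵀ + Q = [23 13 3; 13 31 2; 3 2 15]
step 0: y = z − H·x̄ = [15]
step 0: S = H·P̄·Hᵀ + R = [178]
step 0: K = P̄·Hᵀ·S⁻¹ = [43/178; -23/178; 5/178]
step 0: x' = x̄ + K·y = [-67/178, 11/178, 75/178]
step 0: P' = (I − K·H)·P̄ = [2245/178 3303/178 319/178; 3303/178 4989/178 471/178; 319/178 471/178 2645/178]
step 1: x̄ = F·x = [109/178, 273/178, -35/89]
step 1: P̄ = F·P·Fᵀ + Q = [66857/178 43295/178 -2479/89; 43295/178 34215/178 351/89; -2479/89 351/89 2046/89]
step 1: y = z − H·x̄ = [575/178]
step 1: S = H·P̄·Hᵀ + R = [219567/178]
step 1: K = P̄·Hᵀ·S⁻¹ = [113981/219567; 20485/73189; -5426/73189]
step 1: x' = x̄ + K·y = [502651/219567, 178424/73189, -46310/73189]
step 1: P' = (I − K·H)·P̄ = [9482711/219567 4684365/73189 1435898/73189; 4684365/73189 6995820/73189 2161986/73189; 1435898/73189 2161986/73189 1186320/73189]

step 0: x' = [-67/178, 11/178, 75/178], P' = [2245/178 3303/178 319/178; 3303/178 4989/178 471/178; 319/178 471/178 2645/178]
step 1: x' = [502651/219567, 178424/73189, -46310/73189], P' = [9482711/219567 4684365/73189 1435898/73189; 4684365/73189 6995820/73189 2161986/73189; 1435898/73189 2161986/73189 1186320/73189]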